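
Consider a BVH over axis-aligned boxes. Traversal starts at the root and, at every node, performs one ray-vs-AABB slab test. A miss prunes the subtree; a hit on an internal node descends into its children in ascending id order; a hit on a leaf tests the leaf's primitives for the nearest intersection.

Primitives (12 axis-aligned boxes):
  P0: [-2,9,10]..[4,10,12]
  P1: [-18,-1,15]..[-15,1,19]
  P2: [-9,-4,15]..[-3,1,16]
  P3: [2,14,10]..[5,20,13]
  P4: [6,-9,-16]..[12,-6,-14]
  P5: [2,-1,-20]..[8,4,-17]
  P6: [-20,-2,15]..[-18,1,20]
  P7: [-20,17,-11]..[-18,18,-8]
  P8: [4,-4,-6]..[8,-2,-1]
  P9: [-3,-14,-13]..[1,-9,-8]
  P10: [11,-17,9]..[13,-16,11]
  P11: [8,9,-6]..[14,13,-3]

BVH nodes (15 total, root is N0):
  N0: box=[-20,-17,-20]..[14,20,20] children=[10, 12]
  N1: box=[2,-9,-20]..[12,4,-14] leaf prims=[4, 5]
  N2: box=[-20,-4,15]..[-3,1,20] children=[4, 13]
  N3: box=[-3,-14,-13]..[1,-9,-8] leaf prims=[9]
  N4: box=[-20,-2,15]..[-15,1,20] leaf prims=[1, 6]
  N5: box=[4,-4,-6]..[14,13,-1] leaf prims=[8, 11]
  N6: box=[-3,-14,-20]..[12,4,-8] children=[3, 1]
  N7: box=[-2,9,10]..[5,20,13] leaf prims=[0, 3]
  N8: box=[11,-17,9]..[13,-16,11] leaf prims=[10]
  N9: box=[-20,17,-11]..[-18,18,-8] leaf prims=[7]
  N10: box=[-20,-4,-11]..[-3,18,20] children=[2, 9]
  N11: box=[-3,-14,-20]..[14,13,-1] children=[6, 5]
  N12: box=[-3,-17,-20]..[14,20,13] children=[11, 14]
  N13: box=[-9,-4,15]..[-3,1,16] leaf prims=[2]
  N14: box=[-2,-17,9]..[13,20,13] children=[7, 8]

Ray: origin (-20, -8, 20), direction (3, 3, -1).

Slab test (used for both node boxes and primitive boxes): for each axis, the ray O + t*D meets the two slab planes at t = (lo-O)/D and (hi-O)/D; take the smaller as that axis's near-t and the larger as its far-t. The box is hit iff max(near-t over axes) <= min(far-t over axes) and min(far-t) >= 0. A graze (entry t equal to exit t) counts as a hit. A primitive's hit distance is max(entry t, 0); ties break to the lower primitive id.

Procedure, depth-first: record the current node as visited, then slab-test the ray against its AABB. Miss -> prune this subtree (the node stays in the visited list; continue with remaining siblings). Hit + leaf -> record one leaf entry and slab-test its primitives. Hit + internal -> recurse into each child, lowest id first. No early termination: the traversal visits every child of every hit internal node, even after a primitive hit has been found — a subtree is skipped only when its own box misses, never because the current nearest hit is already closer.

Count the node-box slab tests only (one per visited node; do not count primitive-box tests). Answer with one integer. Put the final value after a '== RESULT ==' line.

Trace the traversal:
N0 x:[0,34/3] y:[-3,28/3] z:[0,40] -> hit [0,28/3], descend [10, 12]
  N10 x:[0,17/3] y:[4/3,26/3] z:[0,31] -> hit [4/3,17/3], descend [2, 9]
    N2 x:[0,17/3] y:[4/3,3] z:[0,5] -> hit [4/3,3], descend [4, 13]
      N4 x:[0,5/3] y:[2,3] z:[0,5] -> miss, prune
      N13 x:[11/3,17/3] y:[4/3,3] z:[4,5] -> miss, prune
    N9 x:[0,2/3] y:[25/3,26/3] z:[28,31] -> miss, prune
  N12 x:[17/3,34/3] y:[-3,28/3] z:[7,40] -> hit [7,28/3], descend [11, 14]
    N11 x:[17/3,34/3] y:[-2,7] z:[21,40] -> miss, prune
    N14 x:[6,11] y:[-3,28/3] z:[7,11] -> hit [7,28/3], descend [7, 8]
      N7 x:[6,25/3] y:[17/3,28/3] z:[7,10] -> hit [7,25/3] leaf, test {P0(miss), P3@t=22/3}
      N8 x:[31/3,11] y:[-3,-8/3] z:[9,11] -> miss, prune

order=[0, 10, 2, 4, 13, 9, 12, 11, 14, 7, 8]  |boxes|=11  |leaves|=1  hit=P3

== RESULT ==
11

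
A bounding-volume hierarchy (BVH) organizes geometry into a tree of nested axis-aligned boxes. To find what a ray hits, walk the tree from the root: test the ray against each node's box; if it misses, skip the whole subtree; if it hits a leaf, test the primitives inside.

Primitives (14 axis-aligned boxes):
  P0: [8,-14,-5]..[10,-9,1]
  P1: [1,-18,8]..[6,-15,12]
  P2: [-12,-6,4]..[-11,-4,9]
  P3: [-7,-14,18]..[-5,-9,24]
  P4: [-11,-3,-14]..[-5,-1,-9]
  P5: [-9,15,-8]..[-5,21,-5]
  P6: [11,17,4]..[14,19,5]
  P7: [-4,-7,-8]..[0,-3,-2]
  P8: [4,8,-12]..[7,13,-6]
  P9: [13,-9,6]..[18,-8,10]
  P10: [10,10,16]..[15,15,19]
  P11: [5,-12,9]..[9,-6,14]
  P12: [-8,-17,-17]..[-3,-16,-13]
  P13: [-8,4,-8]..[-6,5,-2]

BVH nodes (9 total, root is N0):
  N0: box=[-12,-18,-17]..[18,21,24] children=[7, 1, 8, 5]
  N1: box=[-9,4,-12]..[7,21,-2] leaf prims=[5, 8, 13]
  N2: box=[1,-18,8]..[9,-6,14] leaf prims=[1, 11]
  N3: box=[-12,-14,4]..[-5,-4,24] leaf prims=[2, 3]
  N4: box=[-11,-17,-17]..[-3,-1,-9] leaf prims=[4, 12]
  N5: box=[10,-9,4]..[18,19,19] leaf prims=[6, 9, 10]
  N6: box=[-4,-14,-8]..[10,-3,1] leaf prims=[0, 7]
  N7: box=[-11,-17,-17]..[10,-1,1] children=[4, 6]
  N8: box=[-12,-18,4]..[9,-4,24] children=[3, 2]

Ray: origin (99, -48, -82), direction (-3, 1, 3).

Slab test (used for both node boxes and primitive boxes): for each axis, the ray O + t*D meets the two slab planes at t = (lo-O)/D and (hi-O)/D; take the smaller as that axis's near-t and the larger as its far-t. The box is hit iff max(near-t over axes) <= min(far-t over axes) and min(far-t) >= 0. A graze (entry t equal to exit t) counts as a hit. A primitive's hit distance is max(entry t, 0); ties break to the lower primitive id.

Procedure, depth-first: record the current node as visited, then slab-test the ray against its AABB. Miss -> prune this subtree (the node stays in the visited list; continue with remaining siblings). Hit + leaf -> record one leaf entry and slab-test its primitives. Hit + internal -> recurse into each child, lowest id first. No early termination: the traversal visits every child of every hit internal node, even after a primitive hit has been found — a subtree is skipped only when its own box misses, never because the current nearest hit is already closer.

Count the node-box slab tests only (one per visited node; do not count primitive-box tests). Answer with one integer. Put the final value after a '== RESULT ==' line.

Traverse from the root:
N0 x:[27,37] y:[30,69] z:[65/3,106/3] -> hit [30,106/3], descend [1, 5, 7, 8]
  N1 x:[92/3,36] y:[52,69] z:[70/3,80/3] -> miss, prune
  N5 x:[27,89/3] y:[39,67] z:[86/3,101/3] -> miss, prune
  N7 x:[89/3,110/3] y:[31,47] z:[65/3,83/3] -> miss, prune
  N8 x:[30,37] y:[30,44] z:[86/3,106/3] -> hit [30,106/3], descend [2, 3]
    N2 x:[30,98/3] y:[30,42] z:[30,32] -> hit [30,32] leaf, test {P1@t=31, P11(miss)}
    N3 x:[104/3,37] y:[34,44] z:[86/3,106/3] -> hit [104/3,106/3] leaf, test {P2(miss), P3@t=104/3}

order=[0, 1, 5, 7, 8, 2, 3]  |boxes|=7  |leaves|=2  hit=P1

== RESULT ==
7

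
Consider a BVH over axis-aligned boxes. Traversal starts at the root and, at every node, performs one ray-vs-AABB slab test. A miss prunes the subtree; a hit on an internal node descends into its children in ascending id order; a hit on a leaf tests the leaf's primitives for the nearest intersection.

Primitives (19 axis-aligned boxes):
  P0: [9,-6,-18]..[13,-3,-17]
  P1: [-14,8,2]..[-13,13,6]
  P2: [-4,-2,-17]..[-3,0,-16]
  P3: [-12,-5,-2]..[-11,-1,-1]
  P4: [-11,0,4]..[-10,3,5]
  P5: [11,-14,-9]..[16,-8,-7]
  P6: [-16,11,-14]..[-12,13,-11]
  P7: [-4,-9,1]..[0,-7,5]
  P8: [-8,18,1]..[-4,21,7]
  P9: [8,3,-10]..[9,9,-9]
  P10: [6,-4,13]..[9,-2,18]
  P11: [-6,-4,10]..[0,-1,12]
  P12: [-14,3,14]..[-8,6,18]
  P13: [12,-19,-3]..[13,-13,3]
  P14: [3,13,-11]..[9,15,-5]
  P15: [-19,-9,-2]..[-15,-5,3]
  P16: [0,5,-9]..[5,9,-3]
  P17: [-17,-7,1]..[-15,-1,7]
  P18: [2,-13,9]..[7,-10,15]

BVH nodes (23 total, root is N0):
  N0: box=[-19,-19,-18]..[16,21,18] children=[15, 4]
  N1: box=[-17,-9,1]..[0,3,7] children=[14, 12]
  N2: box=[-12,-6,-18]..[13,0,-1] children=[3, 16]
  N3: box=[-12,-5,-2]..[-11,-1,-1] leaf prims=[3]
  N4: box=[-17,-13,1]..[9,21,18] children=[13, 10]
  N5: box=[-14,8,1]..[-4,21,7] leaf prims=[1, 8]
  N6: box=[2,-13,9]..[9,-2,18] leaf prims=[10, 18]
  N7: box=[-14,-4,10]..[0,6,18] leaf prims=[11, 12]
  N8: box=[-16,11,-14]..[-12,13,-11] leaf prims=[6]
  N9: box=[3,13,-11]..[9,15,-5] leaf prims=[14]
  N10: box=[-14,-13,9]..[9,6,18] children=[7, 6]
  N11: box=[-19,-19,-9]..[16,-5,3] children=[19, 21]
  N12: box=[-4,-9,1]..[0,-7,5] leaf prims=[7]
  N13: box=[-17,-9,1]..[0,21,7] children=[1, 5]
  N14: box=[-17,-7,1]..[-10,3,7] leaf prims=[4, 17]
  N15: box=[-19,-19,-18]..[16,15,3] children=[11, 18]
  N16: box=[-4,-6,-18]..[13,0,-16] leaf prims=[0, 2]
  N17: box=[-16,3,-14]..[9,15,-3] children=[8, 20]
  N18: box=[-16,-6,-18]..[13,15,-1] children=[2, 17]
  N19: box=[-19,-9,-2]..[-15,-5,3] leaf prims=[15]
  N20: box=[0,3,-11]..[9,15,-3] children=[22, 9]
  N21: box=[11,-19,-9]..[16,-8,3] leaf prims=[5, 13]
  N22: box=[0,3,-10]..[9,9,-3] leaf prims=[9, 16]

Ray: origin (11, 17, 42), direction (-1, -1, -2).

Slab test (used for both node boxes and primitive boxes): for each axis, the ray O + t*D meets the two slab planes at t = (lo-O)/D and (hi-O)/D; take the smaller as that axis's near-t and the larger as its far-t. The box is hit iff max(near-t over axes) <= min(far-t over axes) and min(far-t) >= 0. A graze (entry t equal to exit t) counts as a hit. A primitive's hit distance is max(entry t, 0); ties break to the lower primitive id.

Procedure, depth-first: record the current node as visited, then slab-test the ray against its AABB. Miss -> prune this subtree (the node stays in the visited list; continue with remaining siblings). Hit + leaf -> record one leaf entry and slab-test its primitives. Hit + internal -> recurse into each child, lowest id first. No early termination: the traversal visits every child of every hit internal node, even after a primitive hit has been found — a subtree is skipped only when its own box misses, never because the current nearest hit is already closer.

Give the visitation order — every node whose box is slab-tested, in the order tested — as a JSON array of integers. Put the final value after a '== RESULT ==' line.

Traverse from the root:
N0 x:[-5,30] y:[-4,36] z:[12,30] -> hit [12,30], descend [4, 15]
  N4 x:[2,28] y:[-4,30] z:[12,41/2] -> hit [12,41/2], descend [10, 13]
    N10 x:[2,25] y:[11,30] z:[12,33/2] -> hit [12,33/2], descend [6, 7]
      N6 x:[2,9] y:[19,30] z:[12,33/2] -> miss, prune
      N7 x:[11,25] y:[11,21] z:[12,16] -> hit [12,16] leaf, test {P11(miss), P12(miss)}
    N13 x:[11,28] y:[-4,26] z:[35/2,41/2] -> hit [35/2,41/2], descend [1, 5]
      N1 x:[11,28] y:[14,26] z:[35/2,41/2] -> hit [35/2,41/2], descend [12, 14]
        N12 x:[11,15] y:[24,26] z:[37/2,41/2] -> miss, prune
        N14 x:[21,28] y:[14,24] z:[35/2,41/2] -> miss, prune
      N5 x:[15,25] y:[-4,9] z:[35/2,41/2] -> miss, prune
  N15 x:[-5,30] y:[2,36] z:[39/2,30] -> hit [39/2,30], descend [11, 18]
    N11 x:[-5,30] y:[22,36] z:[39/2,51/2] -> hit [22,51/2], descend [19, 21]
      N19 x:[26,30] y:[22,26] z:[39/2,22] -> miss, prune
      N21 x:[-5,0] y:[25,36] z:[39/2,51/2] -> miss, prune
    N18 x:[-2,27] y:[2,23] z:[43/2,30] -> hit [43/2,23], descend [2, 17]
      N2 x:[-2,23] y:[17,23] z:[43/2,30] -> hit [43/2,23], descend [3, 16]
        N3 x:[22,23] y:[18,22] z:[43/2,22] -> hit [22,22] leaf, test {P3@t=22}
        N16 x:[-2,15] y:[17,23] z:[29,30] -> miss, prune
      N17 x:[2,27] y:[2,14] z:[45/2,28] -> miss, prune

Visited [0, 4, 10, 6, 7, 13, 1, 12, 14, 5, 15, 11, 19, 21, 18, 2, 3, 16, 17]. Tests: 19 box, 2 leaf. Nearest: P3.

== RESULT ==
[0, 4, 10, 6, 7, 13, 1, 12, 14, 5, 15, 11, 19, 21, 18, 2, 3, 16, 17]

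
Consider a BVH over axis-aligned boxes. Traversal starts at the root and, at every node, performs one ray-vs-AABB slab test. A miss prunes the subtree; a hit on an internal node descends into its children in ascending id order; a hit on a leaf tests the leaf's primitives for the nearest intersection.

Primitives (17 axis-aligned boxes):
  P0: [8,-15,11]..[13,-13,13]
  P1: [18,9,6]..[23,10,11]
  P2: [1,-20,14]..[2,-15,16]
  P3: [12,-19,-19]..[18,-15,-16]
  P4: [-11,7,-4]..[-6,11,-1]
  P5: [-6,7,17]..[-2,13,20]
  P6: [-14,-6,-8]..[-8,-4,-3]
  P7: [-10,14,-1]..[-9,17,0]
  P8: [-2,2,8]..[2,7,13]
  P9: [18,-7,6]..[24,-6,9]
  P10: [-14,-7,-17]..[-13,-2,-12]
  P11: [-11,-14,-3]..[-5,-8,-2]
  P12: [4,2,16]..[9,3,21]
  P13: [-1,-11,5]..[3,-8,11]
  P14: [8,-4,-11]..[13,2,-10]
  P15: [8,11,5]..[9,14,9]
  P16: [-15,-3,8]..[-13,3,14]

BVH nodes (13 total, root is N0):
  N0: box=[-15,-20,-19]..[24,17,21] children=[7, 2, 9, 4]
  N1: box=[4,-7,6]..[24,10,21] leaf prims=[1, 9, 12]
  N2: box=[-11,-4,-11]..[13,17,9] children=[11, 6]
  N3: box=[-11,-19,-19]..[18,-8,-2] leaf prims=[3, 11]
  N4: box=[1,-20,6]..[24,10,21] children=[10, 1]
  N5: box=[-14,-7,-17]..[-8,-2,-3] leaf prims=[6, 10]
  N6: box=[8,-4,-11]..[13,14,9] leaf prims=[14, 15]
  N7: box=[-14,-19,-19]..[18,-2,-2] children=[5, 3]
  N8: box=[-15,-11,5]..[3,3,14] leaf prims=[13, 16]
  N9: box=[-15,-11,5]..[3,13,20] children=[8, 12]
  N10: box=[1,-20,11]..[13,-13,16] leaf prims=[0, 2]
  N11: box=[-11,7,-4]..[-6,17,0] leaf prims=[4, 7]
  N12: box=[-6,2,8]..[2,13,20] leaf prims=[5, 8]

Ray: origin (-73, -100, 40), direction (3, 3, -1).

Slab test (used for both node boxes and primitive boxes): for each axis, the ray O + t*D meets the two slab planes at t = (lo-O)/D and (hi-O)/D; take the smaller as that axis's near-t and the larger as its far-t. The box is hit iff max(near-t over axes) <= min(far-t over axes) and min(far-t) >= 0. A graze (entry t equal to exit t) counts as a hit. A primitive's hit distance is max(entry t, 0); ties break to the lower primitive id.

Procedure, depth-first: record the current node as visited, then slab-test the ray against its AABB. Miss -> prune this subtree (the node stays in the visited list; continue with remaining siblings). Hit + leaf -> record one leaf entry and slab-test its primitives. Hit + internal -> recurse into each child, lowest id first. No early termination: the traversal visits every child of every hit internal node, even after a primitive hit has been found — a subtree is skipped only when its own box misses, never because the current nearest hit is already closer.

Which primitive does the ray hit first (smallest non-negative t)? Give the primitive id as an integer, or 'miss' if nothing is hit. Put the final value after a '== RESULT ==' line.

Traverse from the root:
N0 x:[58/3,97/3] y:[80/3,39] z:[19,59] -> hit [80/3,97/3], descend [2, 4, 7, 9]
  N2 x:[62/3,86/3] y:[32,39] z:[31,51] -> miss, prune
  N4 x:[74/3,97/3] y:[80/3,110/3] z:[19,34] -> hit [80/3,97/3], descend [1, 10]
    N1 x:[77/3,97/3] y:[31,110/3] z:[19,34] -> hit [31,97/3] leaf, test {P1(miss), P9@t=31, P12(miss)}
    N10 x:[74/3,86/3] y:[80/3,29] z:[24,29] -> hit [80/3,86/3] leaf, test {P0@t=85/3, P2(miss)}
  N7 x:[59/3,91/3] y:[27,98/3] z:[42,59] -> miss, prune
  N9 x:[58/3,76/3] y:[89/3,113/3] z:[20,35] -> miss, prune

7 AABB tests over nodes [0, 2, 4, 1, 10, 7, 9]; 2 leaves entered; closest P0.

== RESULT ==
0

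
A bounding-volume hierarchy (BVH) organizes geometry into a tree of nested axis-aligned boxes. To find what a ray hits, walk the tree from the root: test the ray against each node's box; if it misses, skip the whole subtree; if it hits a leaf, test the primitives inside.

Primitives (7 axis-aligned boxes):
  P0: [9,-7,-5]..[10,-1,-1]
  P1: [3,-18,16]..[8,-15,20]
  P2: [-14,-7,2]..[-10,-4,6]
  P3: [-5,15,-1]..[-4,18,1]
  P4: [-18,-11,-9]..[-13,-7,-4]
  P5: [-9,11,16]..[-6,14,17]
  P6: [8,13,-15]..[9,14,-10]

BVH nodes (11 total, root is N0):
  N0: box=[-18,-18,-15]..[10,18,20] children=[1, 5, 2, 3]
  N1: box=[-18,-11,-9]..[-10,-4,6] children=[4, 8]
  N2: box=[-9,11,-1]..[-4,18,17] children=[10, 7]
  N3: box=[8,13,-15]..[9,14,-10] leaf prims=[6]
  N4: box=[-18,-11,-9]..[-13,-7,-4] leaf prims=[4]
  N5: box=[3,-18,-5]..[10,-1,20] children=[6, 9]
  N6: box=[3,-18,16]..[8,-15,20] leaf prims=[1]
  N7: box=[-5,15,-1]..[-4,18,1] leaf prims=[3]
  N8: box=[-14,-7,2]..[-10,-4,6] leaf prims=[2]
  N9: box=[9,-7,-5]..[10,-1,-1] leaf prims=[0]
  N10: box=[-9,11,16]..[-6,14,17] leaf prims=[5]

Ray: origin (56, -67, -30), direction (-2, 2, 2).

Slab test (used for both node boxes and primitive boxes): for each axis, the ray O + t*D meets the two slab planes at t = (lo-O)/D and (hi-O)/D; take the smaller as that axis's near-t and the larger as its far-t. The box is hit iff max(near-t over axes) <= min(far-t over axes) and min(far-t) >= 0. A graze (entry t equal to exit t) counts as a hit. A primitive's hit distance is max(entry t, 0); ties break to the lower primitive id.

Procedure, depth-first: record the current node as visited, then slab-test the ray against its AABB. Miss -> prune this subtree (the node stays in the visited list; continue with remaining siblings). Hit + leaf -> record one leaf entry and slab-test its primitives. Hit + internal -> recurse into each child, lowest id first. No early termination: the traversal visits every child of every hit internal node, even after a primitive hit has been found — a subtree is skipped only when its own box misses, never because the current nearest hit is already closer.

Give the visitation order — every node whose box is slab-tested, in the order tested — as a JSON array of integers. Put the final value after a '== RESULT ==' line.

Traverse from the root:
N0 x:[23,37] y:[49/2,85/2] z:[15/2,25] -> hit [49/2,25], descend [1, 2, 3, 5]
  N1 x:[33,37] y:[28,63/2] z:[21/2,18] -> miss, prune
  N2 x:[30,65/2] y:[39,85/2] z:[29/2,47/2] -> miss, prune
  N3 x:[47/2,24] y:[40,81/2] z:[15/2,10] -> miss, prune
  N5 x:[23,53/2] y:[49/2,33] z:[25/2,25] -> hit [49/2,25], descend [6, 9]
    N6 x:[24,53/2] y:[49/2,26] z:[23,25] -> hit [49/2,25] leaf, test {P1@t=49/2}
    N9 x:[23,47/2] y:[30,33] z:[25/2,29/2] -> miss, prune

Visited [0, 1, 2, 3, 5, 6, 9]. Tests: 7 box, 1 leaf. Nearest: P1.

== RESULT ==
[0, 1, 2, 3, 5, 6, 9]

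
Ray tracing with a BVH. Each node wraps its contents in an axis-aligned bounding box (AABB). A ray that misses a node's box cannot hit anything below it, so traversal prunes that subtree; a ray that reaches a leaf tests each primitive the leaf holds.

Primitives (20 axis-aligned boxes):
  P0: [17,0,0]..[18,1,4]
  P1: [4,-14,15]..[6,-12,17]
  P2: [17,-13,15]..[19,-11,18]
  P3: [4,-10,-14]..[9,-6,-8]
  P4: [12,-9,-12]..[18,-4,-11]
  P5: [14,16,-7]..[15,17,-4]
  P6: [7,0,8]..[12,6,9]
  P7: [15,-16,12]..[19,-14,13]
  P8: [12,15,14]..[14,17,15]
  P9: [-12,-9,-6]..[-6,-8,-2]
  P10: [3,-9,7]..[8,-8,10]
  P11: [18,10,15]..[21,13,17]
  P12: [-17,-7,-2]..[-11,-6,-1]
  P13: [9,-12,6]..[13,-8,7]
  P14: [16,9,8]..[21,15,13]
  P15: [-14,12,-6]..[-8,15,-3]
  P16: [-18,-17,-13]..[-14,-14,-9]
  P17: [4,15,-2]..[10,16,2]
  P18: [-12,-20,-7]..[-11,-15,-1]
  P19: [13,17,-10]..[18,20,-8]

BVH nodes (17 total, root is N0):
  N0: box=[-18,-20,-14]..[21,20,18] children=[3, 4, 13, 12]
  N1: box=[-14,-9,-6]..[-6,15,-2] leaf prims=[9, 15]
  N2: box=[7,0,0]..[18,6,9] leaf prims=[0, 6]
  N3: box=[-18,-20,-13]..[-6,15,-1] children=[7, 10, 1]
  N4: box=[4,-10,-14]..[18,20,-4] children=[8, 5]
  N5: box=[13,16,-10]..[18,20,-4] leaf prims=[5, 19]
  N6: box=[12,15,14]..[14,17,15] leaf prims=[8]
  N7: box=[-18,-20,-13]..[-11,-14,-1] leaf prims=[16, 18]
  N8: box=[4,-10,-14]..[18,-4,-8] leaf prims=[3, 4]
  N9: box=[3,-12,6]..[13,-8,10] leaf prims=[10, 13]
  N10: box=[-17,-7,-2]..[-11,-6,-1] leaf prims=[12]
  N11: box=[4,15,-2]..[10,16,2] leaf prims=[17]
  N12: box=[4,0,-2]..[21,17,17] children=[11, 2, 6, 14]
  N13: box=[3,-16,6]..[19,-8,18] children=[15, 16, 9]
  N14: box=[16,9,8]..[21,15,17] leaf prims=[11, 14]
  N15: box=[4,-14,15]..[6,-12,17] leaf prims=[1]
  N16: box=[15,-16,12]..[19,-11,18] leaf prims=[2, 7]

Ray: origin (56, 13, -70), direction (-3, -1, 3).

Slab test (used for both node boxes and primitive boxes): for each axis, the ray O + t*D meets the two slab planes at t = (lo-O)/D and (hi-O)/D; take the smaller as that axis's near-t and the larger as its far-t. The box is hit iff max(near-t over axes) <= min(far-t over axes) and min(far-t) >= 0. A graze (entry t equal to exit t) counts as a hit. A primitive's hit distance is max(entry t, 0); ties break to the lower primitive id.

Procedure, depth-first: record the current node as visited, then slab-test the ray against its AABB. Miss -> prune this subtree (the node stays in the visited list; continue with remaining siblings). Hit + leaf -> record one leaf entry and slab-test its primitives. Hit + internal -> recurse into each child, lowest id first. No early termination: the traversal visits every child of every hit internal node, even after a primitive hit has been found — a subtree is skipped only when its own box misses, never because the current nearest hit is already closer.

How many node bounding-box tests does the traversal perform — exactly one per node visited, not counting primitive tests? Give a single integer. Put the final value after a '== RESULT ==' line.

Walk:
N0 x:[35/3,74/3] y:[-7,33] z:[56/3,88/3] -> hit [56/3,74/3], descend [3, 4, 12, 13]
  N3 x:[62/3,74/3] y:[-2,33] z:[19,23] -> hit [62/3,23], descend [1, 7, 10]
    N1 x:[62/3,70/3] y:[-2,22] z:[64/3,68/3] -> hit [64/3,22] leaf, test {P9@t=64/3, P15(miss)}
    N7 x:[67/3,74/3] y:[27,33] z:[19,23] -> miss, prune
    N10 x:[67/3,73/3] y:[19,20] z:[68/3,23] -> miss, prune
  N4 x:[38/3,52/3] y:[-7,23] z:[56/3,22] -> miss, prune
  N12 x:[35/3,52/3] y:[-4,13] z:[68/3,29] -> miss, prune
  N13 x:[37/3,53/3] y:[21,29] z:[76/3,88/3] -> miss, prune

Summary -> nodes [0, 3, 1, 7, 10, 4, 12, 13]; box-tests=8; leaf-entries=1; first=P9

== RESULT ==
8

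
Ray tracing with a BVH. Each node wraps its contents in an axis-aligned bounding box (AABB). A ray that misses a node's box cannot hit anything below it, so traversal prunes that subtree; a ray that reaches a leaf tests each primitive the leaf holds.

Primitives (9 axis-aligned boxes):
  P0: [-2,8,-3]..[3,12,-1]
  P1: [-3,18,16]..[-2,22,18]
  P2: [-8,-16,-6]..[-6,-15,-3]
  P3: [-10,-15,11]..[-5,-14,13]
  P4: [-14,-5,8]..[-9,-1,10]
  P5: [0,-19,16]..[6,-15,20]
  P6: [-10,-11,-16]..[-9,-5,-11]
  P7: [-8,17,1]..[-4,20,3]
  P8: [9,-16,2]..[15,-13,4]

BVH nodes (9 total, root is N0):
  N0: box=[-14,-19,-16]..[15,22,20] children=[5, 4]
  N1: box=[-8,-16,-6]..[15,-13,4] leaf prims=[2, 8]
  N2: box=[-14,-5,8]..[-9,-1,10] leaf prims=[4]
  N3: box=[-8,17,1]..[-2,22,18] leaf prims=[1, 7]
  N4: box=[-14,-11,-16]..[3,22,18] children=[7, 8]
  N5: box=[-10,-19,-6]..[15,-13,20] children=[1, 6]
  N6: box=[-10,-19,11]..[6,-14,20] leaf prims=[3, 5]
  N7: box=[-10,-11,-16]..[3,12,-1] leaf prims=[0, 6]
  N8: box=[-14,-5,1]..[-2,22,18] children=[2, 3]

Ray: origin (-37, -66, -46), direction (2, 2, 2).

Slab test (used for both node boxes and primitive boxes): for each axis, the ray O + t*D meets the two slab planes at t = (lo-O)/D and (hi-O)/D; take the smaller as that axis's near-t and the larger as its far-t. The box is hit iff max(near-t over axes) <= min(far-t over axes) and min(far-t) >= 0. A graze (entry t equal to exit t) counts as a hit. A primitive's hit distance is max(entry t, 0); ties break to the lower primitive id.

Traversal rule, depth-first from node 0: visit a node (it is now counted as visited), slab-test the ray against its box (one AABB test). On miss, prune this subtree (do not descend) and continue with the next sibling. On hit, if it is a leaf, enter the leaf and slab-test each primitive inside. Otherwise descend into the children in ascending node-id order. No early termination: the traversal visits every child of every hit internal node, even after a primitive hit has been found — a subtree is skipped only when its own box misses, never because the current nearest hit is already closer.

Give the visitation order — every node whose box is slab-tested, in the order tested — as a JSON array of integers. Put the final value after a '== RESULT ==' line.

Trace the traversal:
N0 x:[23/2,26] y:[47/2,44] z:[15,33] -> hit [47/2,26], descend [4, 5]
  N4 x:[23/2,20] y:[55/2,44] z:[15,32] -> miss, prune
  N5 x:[27/2,26] y:[47/2,53/2] z:[20,33] -> hit [47/2,26], descend [1, 6]
    N1 x:[29/2,26] y:[25,53/2] z:[20,25] -> hit [25,25] leaf, test {P2(miss), P8@t=25}
    N6 x:[27/2,43/2] y:[47/2,26] z:[57/2,33] -> miss, prune

Summary -> nodes [0, 4, 5, 1, 6]; box-tests=5; leaf-entries=1; first=P8

== RESULT ==
[0, 4, 5, 1, 6]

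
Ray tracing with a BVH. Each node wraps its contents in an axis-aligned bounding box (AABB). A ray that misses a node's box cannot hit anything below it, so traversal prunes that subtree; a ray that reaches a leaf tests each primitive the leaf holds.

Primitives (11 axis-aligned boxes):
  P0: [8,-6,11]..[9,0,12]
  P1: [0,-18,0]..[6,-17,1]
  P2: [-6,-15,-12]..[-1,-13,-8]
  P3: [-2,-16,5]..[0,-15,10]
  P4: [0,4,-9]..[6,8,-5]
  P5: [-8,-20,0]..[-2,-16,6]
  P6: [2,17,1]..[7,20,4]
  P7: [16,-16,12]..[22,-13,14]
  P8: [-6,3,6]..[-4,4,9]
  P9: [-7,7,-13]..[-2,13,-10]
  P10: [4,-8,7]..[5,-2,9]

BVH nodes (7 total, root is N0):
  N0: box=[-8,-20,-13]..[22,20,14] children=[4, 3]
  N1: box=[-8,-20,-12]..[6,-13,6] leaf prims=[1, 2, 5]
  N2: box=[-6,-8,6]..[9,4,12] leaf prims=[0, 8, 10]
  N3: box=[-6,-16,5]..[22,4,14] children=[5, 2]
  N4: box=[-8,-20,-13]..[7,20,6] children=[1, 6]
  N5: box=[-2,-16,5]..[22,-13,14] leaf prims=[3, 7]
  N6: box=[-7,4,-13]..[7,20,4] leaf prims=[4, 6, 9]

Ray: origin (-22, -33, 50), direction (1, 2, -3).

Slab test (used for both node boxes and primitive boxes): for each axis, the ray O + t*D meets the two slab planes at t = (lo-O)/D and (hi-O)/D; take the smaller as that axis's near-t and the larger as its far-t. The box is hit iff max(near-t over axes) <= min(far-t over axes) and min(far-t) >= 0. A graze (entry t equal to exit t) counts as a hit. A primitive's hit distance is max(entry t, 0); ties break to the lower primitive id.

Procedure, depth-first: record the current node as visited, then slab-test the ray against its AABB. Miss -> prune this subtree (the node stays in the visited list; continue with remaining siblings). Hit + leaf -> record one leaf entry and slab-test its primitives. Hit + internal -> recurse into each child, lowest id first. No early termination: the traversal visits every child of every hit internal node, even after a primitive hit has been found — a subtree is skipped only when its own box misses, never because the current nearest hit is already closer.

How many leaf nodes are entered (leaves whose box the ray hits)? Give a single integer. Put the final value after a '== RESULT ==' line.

Walk:
N0 x:[14,44] y:[13/2,53/2] z:[12,21] -> hit [14,21], descend [3, 4]
  N3 x:[16,44] y:[17/2,37/2] z:[12,15] -> miss, prune
  N4 x:[14,29] y:[13/2,53/2] z:[44/3,21] -> hit [44/3,21], descend [1, 6]
    N1 x:[14,28] y:[13/2,10] z:[44/3,62/3] -> miss, prune
    N6 x:[15,29] y:[37/2,53/2] z:[46/3,21] -> hit [37/2,21] leaf, test {P4(miss), P6(miss), P9@t=20}

Visited [0, 3, 4, 1, 6]. Tests: 5 box, 1 leaf. Nearest: P9.

== RESULT ==
1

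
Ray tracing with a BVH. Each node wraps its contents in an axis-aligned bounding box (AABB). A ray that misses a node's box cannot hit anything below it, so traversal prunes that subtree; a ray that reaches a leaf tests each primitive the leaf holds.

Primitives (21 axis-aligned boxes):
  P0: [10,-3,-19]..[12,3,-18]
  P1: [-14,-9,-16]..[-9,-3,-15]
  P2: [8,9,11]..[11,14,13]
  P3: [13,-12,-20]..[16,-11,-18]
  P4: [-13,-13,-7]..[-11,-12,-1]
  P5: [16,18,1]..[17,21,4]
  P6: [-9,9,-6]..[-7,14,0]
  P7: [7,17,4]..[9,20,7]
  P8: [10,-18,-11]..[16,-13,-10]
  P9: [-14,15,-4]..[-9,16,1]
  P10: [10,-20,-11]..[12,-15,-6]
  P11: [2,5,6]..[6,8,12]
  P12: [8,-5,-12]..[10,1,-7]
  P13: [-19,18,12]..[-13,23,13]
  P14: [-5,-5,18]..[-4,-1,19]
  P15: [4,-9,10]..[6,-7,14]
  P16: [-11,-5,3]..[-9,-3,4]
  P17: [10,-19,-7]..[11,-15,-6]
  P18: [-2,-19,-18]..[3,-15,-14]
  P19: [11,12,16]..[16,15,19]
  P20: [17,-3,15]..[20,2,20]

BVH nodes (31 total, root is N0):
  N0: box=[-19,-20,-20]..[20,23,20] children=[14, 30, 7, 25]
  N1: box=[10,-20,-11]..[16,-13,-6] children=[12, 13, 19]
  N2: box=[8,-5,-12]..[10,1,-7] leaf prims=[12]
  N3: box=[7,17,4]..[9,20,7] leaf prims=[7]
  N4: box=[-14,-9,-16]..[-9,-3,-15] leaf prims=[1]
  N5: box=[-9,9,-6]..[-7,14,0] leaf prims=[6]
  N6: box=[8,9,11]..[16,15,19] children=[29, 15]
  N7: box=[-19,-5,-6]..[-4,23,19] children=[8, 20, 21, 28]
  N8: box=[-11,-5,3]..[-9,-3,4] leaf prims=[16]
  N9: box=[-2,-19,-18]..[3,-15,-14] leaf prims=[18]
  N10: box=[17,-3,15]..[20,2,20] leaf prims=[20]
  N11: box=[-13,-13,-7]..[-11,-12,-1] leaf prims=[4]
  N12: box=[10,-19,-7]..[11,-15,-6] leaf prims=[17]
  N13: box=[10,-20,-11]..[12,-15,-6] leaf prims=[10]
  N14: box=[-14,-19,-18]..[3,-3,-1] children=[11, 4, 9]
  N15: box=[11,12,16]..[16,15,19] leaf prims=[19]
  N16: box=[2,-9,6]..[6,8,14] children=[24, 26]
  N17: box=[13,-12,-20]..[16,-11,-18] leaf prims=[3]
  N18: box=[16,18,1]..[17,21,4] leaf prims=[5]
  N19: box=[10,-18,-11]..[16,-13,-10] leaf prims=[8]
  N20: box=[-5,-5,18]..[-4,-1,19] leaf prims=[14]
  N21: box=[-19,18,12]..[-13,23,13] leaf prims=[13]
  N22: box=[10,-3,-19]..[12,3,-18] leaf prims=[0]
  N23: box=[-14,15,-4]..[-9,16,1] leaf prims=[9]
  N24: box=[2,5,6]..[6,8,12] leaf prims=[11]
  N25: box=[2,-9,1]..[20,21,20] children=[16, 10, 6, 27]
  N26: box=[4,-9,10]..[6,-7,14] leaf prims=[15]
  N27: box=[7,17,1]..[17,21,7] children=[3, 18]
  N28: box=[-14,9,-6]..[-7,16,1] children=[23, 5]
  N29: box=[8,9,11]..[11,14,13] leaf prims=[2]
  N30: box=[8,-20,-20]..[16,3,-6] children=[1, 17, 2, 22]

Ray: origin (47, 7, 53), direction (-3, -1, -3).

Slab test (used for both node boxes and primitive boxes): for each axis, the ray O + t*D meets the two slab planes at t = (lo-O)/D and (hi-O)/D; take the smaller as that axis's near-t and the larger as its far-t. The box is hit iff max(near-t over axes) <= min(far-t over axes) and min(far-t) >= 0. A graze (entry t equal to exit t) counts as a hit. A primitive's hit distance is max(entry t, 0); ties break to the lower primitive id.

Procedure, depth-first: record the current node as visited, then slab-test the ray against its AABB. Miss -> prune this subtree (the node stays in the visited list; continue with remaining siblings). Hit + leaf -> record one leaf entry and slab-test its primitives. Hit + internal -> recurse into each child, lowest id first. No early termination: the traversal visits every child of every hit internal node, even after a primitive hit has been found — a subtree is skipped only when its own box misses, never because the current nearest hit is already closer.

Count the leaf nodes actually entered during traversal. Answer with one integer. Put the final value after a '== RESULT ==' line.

Trace the traversal:
N0 x:[9,22] y:[-16,27] z:[11,73/3] -> hit [11,22], descend [7, 14, 25, 30]
  N7 x:[17,22] y:[-16,12] z:[34/3,59/3] -> miss, prune
  N14 x:[44/3,61/3] y:[10,26] z:[18,71/3] -> hit [18,61/3], descend [4, 9, 11]
    N4 x:[56/3,61/3] y:[10,16] z:[68/3,23] -> miss, prune
    N9 x:[44/3,49/3] y:[22,26] z:[67/3,71/3] -> miss, prune
    N11 x:[58/3,20] y:[19,20] z:[18,20] -> hit [58/3,20] leaf, test {P4@t=58/3}
  N25 x:[9,15] y:[-14,16] z:[11,52/3] -> hit [11,15], descend [6, 10, 16, 27]
    N6 x:[31/3,13] y:[-8,-2] z:[34/3,14] -> miss, prune
    N10 x:[9,10] y:[5,10] z:[11,38/3] -> miss, prune
    N16 x:[41/3,15] y:[-1,16] z:[13,47/3] -> hit [41/3,15], descend [24, 26]
      N24 x:[41/3,15] y:[-1,2] z:[41/3,47/3] -> miss, prune
      N26 x:[41/3,43/3] y:[14,16] z:[13,43/3] -> hit [14,43/3] leaf, test {P15@t=14}
    N27 x:[10,40/3] y:[-14,-10] z:[46/3,52/3] -> miss, prune
  N30 x:[31/3,13] y:[4,27] z:[59/3,73/3] -> miss, prune

order=[0, 7, 14, 4, 9, 11, 25, 6, 10, 16, 24, 26, 27, 30]  |boxes|=14  |leaves|=2  hit=P15

== RESULT ==
2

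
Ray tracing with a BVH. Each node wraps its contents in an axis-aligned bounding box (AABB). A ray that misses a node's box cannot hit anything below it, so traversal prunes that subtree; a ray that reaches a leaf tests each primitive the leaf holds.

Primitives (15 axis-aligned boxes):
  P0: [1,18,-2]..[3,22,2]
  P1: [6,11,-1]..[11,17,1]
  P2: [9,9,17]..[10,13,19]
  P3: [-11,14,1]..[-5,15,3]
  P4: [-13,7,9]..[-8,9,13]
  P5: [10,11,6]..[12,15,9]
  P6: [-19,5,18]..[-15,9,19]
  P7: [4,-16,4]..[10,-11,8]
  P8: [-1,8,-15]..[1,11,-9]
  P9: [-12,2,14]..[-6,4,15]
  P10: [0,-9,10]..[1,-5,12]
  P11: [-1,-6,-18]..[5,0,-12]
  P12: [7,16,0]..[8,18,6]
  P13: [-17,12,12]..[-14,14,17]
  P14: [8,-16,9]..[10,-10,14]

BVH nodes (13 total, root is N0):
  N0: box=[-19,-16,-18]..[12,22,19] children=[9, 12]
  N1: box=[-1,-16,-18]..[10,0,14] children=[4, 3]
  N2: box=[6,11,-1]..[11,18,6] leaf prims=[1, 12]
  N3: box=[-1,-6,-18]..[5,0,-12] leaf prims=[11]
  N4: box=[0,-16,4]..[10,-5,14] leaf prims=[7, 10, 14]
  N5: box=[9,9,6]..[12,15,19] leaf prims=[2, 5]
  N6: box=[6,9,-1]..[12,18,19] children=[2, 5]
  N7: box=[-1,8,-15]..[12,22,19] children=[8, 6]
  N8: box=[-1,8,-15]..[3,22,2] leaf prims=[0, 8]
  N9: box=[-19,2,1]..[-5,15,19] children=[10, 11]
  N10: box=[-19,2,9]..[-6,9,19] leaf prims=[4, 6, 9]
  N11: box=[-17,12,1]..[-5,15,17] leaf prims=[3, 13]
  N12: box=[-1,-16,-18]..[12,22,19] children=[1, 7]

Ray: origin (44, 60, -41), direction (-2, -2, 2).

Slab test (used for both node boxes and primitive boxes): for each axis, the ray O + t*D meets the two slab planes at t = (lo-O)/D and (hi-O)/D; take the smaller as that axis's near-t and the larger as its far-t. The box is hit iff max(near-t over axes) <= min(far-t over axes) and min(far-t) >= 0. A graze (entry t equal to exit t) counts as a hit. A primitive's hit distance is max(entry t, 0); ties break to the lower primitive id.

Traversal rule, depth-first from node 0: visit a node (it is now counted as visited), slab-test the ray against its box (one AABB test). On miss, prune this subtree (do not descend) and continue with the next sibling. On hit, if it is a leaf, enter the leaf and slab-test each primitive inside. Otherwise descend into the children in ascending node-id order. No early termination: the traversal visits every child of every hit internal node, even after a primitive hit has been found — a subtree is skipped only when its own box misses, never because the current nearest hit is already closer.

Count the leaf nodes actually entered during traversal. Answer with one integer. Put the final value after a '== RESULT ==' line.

Trace the traversal:
N0 x:[16,63/2] y:[19,38] z:[23/2,30] -> hit [19,30], descend [9, 12]
  N9 x:[49/2,63/2] y:[45/2,29] z:[21,30] -> hit [49/2,29], descend [10, 11]
    N10 x:[25,63/2] y:[51/2,29] z:[25,30] -> hit [51/2,29] leaf, test {P4@t=26, P6(miss), P9@t=28}
    N11 x:[49/2,61/2] y:[45/2,24] z:[21,29] -> miss, prune
  N12 x:[16,45/2] y:[19,38] z:[23/2,30] -> hit [19,45/2], descend [1, 7]
    N1 x:[17,45/2] y:[30,38] z:[23/2,55/2] -> miss, prune
    N7 x:[16,45/2] y:[19,26] z:[13,30] -> hit [19,45/2], descend [6, 8]
      N6 x:[16,19] y:[21,51/2] z:[20,30] -> miss, prune
      N8 x:[41/2,45/2] y:[19,26] z:[13,43/2] -> hit [41/2,43/2] leaf, test {P0@t=41/2, P8(miss)}

order=[0, 9, 10, 11, 12, 1, 7, 6, 8]  |boxes|=9  |leaves|=2  hit=P0

== RESULT ==
2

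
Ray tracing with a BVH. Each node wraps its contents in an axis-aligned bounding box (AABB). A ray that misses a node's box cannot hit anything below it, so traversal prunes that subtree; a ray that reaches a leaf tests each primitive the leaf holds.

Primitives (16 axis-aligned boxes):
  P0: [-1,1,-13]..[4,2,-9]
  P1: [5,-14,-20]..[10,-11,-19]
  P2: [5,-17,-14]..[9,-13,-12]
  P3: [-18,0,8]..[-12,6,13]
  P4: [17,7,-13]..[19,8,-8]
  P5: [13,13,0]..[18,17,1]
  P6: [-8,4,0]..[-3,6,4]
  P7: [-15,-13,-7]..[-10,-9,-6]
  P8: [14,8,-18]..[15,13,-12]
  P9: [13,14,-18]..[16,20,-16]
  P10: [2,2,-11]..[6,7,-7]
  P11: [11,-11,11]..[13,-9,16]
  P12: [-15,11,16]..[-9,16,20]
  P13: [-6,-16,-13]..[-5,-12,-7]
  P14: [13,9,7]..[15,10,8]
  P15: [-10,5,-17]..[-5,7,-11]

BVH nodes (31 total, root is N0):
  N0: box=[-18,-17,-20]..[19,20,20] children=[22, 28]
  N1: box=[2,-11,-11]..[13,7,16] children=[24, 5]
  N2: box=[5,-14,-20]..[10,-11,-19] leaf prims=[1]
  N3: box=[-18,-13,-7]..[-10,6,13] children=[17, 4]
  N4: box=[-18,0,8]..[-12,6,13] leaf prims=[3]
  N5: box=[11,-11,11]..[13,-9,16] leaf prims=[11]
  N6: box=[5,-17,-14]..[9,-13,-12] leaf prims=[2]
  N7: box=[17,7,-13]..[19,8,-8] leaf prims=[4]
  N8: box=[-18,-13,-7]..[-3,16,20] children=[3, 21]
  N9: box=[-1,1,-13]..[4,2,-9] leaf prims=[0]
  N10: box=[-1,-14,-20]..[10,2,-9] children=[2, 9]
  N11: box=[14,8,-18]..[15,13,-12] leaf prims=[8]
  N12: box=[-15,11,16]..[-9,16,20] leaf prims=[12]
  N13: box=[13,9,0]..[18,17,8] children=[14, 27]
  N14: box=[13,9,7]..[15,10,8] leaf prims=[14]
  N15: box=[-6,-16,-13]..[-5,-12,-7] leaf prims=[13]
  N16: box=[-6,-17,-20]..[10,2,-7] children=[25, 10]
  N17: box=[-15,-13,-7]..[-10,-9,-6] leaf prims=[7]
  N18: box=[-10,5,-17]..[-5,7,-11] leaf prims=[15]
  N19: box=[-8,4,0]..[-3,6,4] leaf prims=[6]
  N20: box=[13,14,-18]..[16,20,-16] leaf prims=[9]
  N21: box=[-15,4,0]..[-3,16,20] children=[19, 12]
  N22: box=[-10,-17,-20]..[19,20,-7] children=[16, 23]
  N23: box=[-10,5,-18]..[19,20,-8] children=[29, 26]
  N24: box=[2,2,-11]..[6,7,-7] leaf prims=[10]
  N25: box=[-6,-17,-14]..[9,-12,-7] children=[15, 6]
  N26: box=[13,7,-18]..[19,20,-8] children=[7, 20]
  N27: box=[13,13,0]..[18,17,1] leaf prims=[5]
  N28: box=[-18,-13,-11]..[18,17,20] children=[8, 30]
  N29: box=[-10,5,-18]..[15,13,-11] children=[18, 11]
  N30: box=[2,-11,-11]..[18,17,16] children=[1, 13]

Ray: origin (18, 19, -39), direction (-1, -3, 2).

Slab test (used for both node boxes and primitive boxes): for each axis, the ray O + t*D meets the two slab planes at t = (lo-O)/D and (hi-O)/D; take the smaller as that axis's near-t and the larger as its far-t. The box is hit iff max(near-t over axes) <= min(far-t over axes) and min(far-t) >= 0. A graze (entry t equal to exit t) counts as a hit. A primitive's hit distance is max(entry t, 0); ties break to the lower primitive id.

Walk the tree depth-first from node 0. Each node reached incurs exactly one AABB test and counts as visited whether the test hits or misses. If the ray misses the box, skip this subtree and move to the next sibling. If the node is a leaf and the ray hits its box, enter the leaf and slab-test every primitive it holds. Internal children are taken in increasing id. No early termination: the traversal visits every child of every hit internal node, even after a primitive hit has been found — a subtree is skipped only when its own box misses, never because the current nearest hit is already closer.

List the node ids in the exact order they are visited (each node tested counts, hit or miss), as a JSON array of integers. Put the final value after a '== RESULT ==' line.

Walk:
N0 x:[-1,36] y:[-1/3,12] z:[19/2,59/2] -> hit [19/2,12], descend [22, 28]
  N22 x:[-1,28] y:[-1/3,12] z:[19/2,16] -> hit [19/2,12], descend [16, 23]
    N16 x:[8,24] y:[17/3,12] z:[19/2,16] -> hit [19/2,12], descend [10, 25]
      N10 x:[8,19] y:[17/3,11] z:[19/2,15] -> hit [19/2,11], descend [2, 9]
        N2 x:[8,13] y:[10,11] z:[19/2,10] -> hit [10,10] leaf, test {P1@t=10}
        N9 x:[14,19] y:[17/3,6] z:[13,15] -> miss, prune
      N25 x:[9,24] y:[31/3,12] z:[25/2,16] -> miss, prune
    N23 x:[-1,28] y:[-1/3,14/3] z:[21/2,31/2] -> miss, prune
  N28 x:[0,36] y:[2/3,32/3] z:[14,59/2] -> miss, prune

9 AABB tests over nodes [0, 22, 16, 10, 2, 9, 25, 23, 28]; 1 leaf entered; closest P1.

== RESULT ==
[0, 22, 16, 10, 2, 9, 25, 23, 28]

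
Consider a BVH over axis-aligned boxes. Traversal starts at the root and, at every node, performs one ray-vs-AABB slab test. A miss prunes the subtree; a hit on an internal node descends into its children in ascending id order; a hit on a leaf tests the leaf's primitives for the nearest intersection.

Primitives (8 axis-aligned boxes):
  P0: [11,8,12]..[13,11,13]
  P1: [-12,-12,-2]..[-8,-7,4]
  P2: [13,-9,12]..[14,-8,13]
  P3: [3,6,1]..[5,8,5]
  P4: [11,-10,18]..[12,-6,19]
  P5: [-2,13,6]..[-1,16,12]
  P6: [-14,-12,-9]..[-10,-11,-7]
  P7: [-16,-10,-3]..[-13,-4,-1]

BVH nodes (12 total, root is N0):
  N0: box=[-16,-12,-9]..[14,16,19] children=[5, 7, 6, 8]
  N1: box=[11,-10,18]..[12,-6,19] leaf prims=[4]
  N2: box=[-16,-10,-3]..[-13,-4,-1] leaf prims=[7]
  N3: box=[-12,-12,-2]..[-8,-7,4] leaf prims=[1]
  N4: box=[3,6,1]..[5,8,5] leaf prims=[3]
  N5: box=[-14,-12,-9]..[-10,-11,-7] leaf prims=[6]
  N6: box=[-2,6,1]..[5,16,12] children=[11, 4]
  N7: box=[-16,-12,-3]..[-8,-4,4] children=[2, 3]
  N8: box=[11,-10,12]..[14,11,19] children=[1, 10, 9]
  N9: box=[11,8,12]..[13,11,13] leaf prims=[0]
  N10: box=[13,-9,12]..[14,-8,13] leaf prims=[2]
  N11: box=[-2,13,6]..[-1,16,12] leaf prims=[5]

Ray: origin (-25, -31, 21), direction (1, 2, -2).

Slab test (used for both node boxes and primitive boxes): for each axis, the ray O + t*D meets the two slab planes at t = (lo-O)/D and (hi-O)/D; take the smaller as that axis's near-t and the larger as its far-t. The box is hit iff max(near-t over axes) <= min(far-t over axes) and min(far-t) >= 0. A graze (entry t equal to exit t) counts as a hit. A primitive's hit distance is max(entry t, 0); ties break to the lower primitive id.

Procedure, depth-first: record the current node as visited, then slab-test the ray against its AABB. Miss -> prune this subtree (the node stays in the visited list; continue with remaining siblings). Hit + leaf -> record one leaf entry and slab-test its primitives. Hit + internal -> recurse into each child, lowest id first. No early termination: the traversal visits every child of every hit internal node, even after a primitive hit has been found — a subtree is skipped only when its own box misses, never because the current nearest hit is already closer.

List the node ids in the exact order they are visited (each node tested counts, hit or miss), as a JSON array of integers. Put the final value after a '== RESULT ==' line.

Traverse from the root:
N0 x:[9,39] y:[19/2,47/2] z:[1,15] -> hit [19/2,15], descend [5, 6, 7, 8]
  N5 x:[11,15] y:[19/2,10] z:[14,15] -> miss, prune
  N6 x:[23,30] y:[37/2,47/2] z:[9/2,10] -> miss, prune
  N7 x:[9,17] y:[19/2,27/2] z:[17/2,12] -> hit [19/2,12], descend [2, 3]
    N2 x:[9,12] y:[21/2,27/2] z:[11,12] -> hit [11,12] leaf, test {P7@t=11}
    N3 x:[13,17] y:[19/2,12] z:[17/2,23/2] -> miss, prune
  N8 x:[36,39] y:[21/2,21] z:[1,9/2] -> miss, prune

Summary -> nodes [0, 5, 6, 7, 2, 3, 8]; box-tests=7; leaf-entries=1; first=P7

== RESULT ==
[0, 5, 6, 7, 2, 3, 8]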